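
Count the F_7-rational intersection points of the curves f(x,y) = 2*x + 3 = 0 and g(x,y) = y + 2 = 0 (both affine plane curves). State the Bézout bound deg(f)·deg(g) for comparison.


Common zeros: {(2, 5)}; count = 1; Bézout bound = 1.

deg(f) = 1, deg(g) = 1, so Bézout bound = 1.
Scan x ∈ F_7. For each x, list the y ∈ F_7 with f(x, y) ≡ 0 and those with g(x, y) ≡ 0 (mod 7); the common zeros in that column are the intersection.
  x = 0: f ≡ 0 at y ∈ ∅; g ≡ 0 at y ∈ {5}; common: ∅.
  x = 1: f ≡ 0 at y ∈ ∅; g ≡ 0 at y ∈ {5}; common: ∅.
  x = 2: f ≡ 0 at y ∈ {0, 1, 2, 3, 4, 5, 6}; g ≡ 0 at y ∈ {5}; common: {5}.
  x = 3: f ≡ 0 at y ∈ ∅; g ≡ 0 at y ∈ {5}; common: ∅.
  x = 4: f ≡ 0 at y ∈ ∅; g ≡ 0 at y ∈ {5}; common: ∅.
  x = 5: f ≡ 0 at y ∈ ∅; g ≡ 0 at y ∈ {5}; common: ∅.
  x = 6: f ≡ 0 at y ∈ ∅; g ≡ 0 at y ∈ {5}; common: ∅.
Collecting: common zeros = {(2, 5)}, so the count is 1.
Comparison with the Bézout bound: 1 ≤ 1 = deg(f)·deg(g), as expected for curves with no common component (the bound is attained).


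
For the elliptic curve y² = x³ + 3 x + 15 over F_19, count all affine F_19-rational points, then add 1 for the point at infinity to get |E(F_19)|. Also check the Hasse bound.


Affine points = {(1, 0), (8, 0), (9, 7), (9, 12), (10, 0), (11, 7), (11, 12), (13, 3), (13, 16), (16, 6), (16, 13), (17, 1), (17, 18), (18, 7), (18, 12)}; affine count = 15; |E(F_19)| = 16.

Discriminant check: Δ ∝ 4a³ + 27b² = 4·3³ + 27·15² = 4·27 + 27·225 ≡ 8 (mod 19). Nonzero ⇒ E is nonsingular.
For each x ∈ F_19, compute rhs = x³ + 3·x + 15 mod 19, then count y ∈ F_19 with y² ≡ rhs.
  x = 0: rhs = 15, matching y values: none (0 points).
  x = 1: rhs = 0, matching y values: 0 (1 points).
  x = 2: rhs = 10, matching y values: none (0 points).
  x = 3: rhs = 13, matching y values: none (0 points).
  x = 4: rhs = 15, matching y values: none (0 points).
  x = 5: rhs = 3, matching y values: none (0 points).
  x = 6: rhs = 2, matching y values: none (0 points).
  x = 7: rhs = 18, matching y values: none (0 points).
  x = 8: rhs = 0, matching y values: 0 (1 points).
  x = 9: rhs = 11, matching y values: 7, 12 (2 points).
  x = 10: rhs = 0, matching y values: 0 (1 points).
  x = 11: rhs = 11, matching y values: 7, 12 (2 points).
  x = 12: rhs = 12, matching y values: none (0 points).
  x = 13: rhs = 9, matching y values: 3, 16 (2 points).
  x = 14: rhs = 8, matching y values: none (0 points).
  x = 15: rhs = 15, matching y values: none (0 points).
  x = 16: rhs = 17, matching y values: 6, 13 (2 points).
  x = 17: rhs = 1, matching y values: 1, 18 (2 points).
  x = 18: rhs = 11, matching y values: 7, 12 (2 points).
Total affine count: 15.
Full point count |E(F_19)| = 15 + 1 = 16.
Hasse bound: |16 − (19+1)| = |-4| = 4 ≤ 2√19 ≈ 8.7178 ✓.


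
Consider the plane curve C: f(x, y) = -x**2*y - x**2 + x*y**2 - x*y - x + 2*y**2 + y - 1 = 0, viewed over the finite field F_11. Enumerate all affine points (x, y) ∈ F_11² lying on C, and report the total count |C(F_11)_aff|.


Affine F_11-points: {(0, 6), (0, 10), (1, 6), (1, 9), (2, 7), (2, 8), (5, 3), (5, 9), (9, 8), (10, 3), (10, 7)}; count = 11.

For each of the 121 pairs (x, y) ∈ F_11², evaluate f(x, y) mod 11. Record the zeros.
  x = 0: [0↦10, 1↦2, 2↦9, 3↦9, 4↦2, 5↦10, 6↦0, 7↦5, 8↦3, 9↦5, 10↦0]  zeros at y ∈ {6, 10}
  x = 1: [0↦8, 1↦10, 2↦7, 3↦10, 4↦8, 5↦1, 6↦0, 7↦5, 8↦5, 9↦0, 10↦1]  zeros at y ∈ {6, 9}
  x = 2: [0↦4, 1↦3, 2↦10, 3↦3, 4↦4, 5↦2, 6↦8, 7↦0, 8↦0, 9↦8, 10↦2]  zeros at y ∈ {7, 8}
  x = 3: [0↦9, 1↦3, 2↦7, 3↦10, 4↦1, 5↦2, 6↦2, 7↦1, 8↦10, 9↦7, 10↦3]  zeros at y ∈ ∅
  x = 4: [0↦1, 1↦10, 2↦9, 3↦9, 4↦10, 5↦1, 6↦4, 7↦8, 8↦2, 9↦8, 10↦4]  zeros at y ∈ ∅
  x = 5: [0↦2, 1↦2, 2↦5, 3↦0, 4↦9, 5↦10, 6↦3, 7↦10, 8↦9, 9↦0, 10↦5]  zeros at y ∈ {3, 9}
  x = 6: [0↦1, 1↦1, 2↦6, 3↦5, 4↦9, 5↦7, 6↦10, 7↦7, 8↦9, 9↦5, 10↦6]  zeros at y ∈ ∅
  x = 7: [0↦9, 1↦7, 2↦1, 3↦2, 4↦10, 5↦3, 6↦3, 7↦10, 8↦2, 9↦1, 10↦7]  zeros at y ∈ ∅
  x = 8: [0↦4, 1↦9, 2↦1, 3↦2, 4↦1, 5↦9, 6↦4, 7↦8, 8↦10, 9↦10, 10↦8]  zeros at y ∈ ∅
  x = 9: [0↦8, 1↦7, 2↦6, 3↦5, 4↦4, 5↦3, 6↦2, 7↦1, 8↦0, 9↦10, 10↦9]  zeros at y ∈ {8}
  x = 10: [0↦10, 1↦1, 2↦5, 3↦0, 4↦8, 5↦7, 6↦8, 7↦0, 8↦5, 9↦1, 10↦10]  zeros at y ∈ {3, 7}
Collecting zeros: affine points = {(0, 6), (0, 10), (1, 6), (1, 9), (2, 7), (2, 8), (5, 3), (5, 9), (9, 8), (10, 3), (10, 7)}.
Total count |C(F_11)_aff| = 11.


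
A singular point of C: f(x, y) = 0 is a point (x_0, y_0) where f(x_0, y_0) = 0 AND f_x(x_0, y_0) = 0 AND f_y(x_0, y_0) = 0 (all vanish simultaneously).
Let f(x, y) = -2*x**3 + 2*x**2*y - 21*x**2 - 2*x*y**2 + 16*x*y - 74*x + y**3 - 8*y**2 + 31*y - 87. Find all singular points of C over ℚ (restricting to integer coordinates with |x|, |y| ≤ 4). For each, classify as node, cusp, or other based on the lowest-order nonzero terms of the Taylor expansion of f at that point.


Singular points: {(-3, 1)}; classification: node.

Compute partial derivatives:
  f_x = -6*x**2 + 4*x*y - 42*x - 2*y**2 + 16*y - 74.
  f_y = 2*x**2 - 4*x*y + 16*x + 3*y**2 - 16*y + 31.
Scan x_0 ∈ {−4, ..., 4}. For each x_0, f_y(x_0, y) is a polynomial in y; find its integer roots y ∈ {−4, ..., 4}, then test f_x and f at those candidates.
  x = -4: f_y(-4, y) = 3*y**2 - 1; no integer root y with |y| ≤ 4.
  x = -3: f_y(-3, y) = 3*y**2 - 4*y + 1; vanishes at y ∈ {1}. (-3, 1): f_x = 0, f = 0 — SINGULAR.
  x = -2: f_y(-2, y) = 3*y**2 - 8*y + 7; no integer root y with |y| ≤ 4.
  x = -1: f_y(-1, y) = 3*y**2 - 12*y + 17; no integer root y with |y| ≤ 4.
  x = 0: f_y(0, y) = 3*y**2 - 16*y + 31; no integer root y with |y| ≤ 4.
  x = 1: f_y(1, y) = 3*y**2 - 20*y + 49; no integer root y with |y| ≤ 4.
  x = 2: f_y(2, y) = 3*y**2 - 24*y + 71; no integer root y with |y| ≤ 4.
  x = 3: f_y(3, y) = 3*y**2 - 28*y + 97; no integer root y with |y| ≤ 4.
  x = 4: f_y(4, y) = 3*y**2 - 32*y + 127; no integer root y with |y| ≤ 4.
Only singular point on the grid: (-3, 1).
Classify: substitute x = -3 + u, y = 1 + v and expand: f = -2*u**3 + 2*u**2*v - u**2 - 2*u*v**2 + v**3 + v**2.
No constant or linear terms (consistent with a singular point). Quadratic part: -u**2 + v**2. Cubic part: -2*u**3 + 2*u**2*v - 2*u*v**2 + v**3.
The quadratic part v**2 - u**2 = (v − u)(v + u) splits into two distinct linear factors, so there are two distinct tangent lines y − 1 = ±(x − -3) — this is a node (ordinary double point).
Classification: node.


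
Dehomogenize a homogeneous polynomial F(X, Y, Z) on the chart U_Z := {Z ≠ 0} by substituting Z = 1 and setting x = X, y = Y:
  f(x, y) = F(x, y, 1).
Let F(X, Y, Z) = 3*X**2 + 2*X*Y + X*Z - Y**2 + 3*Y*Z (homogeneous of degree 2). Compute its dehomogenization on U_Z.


f(x, y) = 3*x**2 + 2*x*y + x - y**2 + 3*y

On U_Z we set Z = 1. Each monomial c·X^i·Y^j·Z^k in F becomes c·x^i·y^j·1^k = c·x^i·y^j.
Substituting Z = 1: F(X, Y, 1) = 3*x**2 + 2*x*y + x - y**2 + 3*y.
Note: deg(f) ≤ deg(F) = 2; strict inequality happens when F is divisible by Z (lost terms).


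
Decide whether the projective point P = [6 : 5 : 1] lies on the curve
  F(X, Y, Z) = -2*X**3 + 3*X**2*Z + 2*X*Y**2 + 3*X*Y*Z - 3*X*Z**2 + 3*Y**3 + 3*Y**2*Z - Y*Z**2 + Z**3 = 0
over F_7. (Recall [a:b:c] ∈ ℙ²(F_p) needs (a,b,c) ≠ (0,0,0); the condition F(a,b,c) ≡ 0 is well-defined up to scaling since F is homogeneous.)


F(6,5,1) ≡ 4 (mod 7); P is NOT on the curve.

Evaluate F(6, 5, 1) term-by-term (mod 7).
  -2*X**3 ↦ -2·216·1·1 = -432
  3*X**2*Z ↦ 3·36·1·1 = 108
  2*X*Y**2 ↦ 2·6·25·1 = 300
  3*X*Y*Z ↦ 3·6·5·1 = 90
  -3*X*Z**2 ↦ -3·6·1·1 = -18
  3*Y**3 ↦ 3·1·125·1 = 375
  3*Y**2*Z ↦ 3·1·25·1 = 75
  -Y*Z**2 ↦ -1·1·5·1 = -5
  Z**3 ↦ 1·1·1·1 = 1
Sum: F(6, 5, 1) = (-432) + (108) + (300) + (90) + (-18) + (375) + (75) + (-5) + (1) = 494.
Reducing mod 7: 494 ≡ 4 (mod 7).
Since F(a, b, c) ≡ 4 ≠ 0 (mod 7), P does NOT lie on the curve.


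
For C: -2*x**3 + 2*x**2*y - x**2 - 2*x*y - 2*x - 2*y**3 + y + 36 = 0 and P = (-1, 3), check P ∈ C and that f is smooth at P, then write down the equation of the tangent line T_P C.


Tangent line at P: -24*x - 49*y + 123 = 0.

Step 1: f(-1, 3) = 0, so P lies on C.
Step 2: partial derivatives
  f_x(x, y) = -6*x**2 + 4*x*y - 2*x - 2*y - 2, f_y(x, y) = 2*x**2 - 2*x - 6*y**2 + 1.
  f_x(P) = -24, f_y(P) = -49 (gradient nonzero, so P is smooth).
Step 3: tangent line at P: -24·(x − -1) + -49·(y − 3) = 0.
Expanding: -24*x - 49*y + 123 = 0.


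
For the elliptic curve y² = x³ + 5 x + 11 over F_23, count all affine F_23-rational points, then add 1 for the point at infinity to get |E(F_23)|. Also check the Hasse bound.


Affine points = {(2, 11), (2, 12), (4, 7), (4, 16), (5, 0), (6, 2), (6, 21), (9, 7), (9, 16), (10, 7), (10, 16), (16, 1), (16, 22), (17, 8), (17, 15), (21, 4), (21, 19)}; affine count = 17; |E(F_23)| = 18.

Discriminant check: Δ ∝ 4a³ + 27b² = 4·5³ + 27·11² = 4·125 + 27·121 ≡ 18 (mod 23). Nonzero ⇒ E is nonsingular.
For each x ∈ F_23, compute rhs = x³ + 5·x + 11 mod 23, then count y ∈ F_23 with y² ≡ rhs.
  x = 0: rhs = 11, matching y values: none (0 points).
  x = 1: rhs = 17, matching y values: none (0 points).
  x = 2: rhs = 6, matching y values: 11, 12 (2 points).
  x = 3: rhs = 7, matching y values: none (0 points).
  x = 4: rhs = 3, matching y values: 7, 16 (2 points).
  x = 5: rhs = 0, matching y values: 0 (1 points).
  x = 6: rhs = 4, matching y values: 2, 21 (2 points).
  x = 7: rhs = 21, matching y values: none (0 points).
  x = 8: rhs = 11, matching y values: none (0 points).
  x = 9: rhs = 3, matching y values: 7, 16 (2 points).
  x = 10: rhs = 3, matching y values: 7, 16 (2 points).
  x = 11: rhs = 17, matching y values: none (0 points).
  x = 12: rhs = 5, matching y values: none (0 points).
  x = 13: rhs = 19, matching y values: none (0 points).
  x = 14: rhs = 19, matching y values: none (0 points).
  x = 15: rhs = 11, matching y values: none (0 points).
  x = 16: rhs = 1, matching y values: 1, 22 (2 points).
  x = 17: rhs = 18, matching y values: 8, 15 (2 points).
  x = 18: rhs = 22, matching y values: none (0 points).
  x = 19: rhs = 19, matching y values: none (0 points).
  x = 20: rhs = 15, matching y values: none (0 points).
  x = 21: rhs = 16, matching y values: 4, 19 (2 points).
  x = 22: rhs = 5, matching y values: none (0 points).
Total affine count: 17.
Full point count |E(F_23)| = 17 + 1 = 18.
Hasse bound: |18 − (23+1)| = |-6| = 6 ≤ 2√23 ≈ 9.5917 ✓.


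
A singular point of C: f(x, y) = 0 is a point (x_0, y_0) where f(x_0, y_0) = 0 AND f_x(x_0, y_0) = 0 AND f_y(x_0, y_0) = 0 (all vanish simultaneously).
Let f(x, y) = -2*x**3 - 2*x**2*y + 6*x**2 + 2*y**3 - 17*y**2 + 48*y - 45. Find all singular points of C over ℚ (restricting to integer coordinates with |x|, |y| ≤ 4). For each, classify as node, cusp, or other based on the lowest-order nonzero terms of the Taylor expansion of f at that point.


Singular points: {(0, 3)}; classification: cusp.

Compute partial derivatives:
  f_x = -6*x**2 - 4*x*y + 12*x.
  f_y = -2*x**2 + 6*y**2 - 34*y + 48.
Scan x_0 ∈ {−4, ..., 4}. For each x_0, f_y(x_0, y) is a polynomial in y; find its integer roots y ∈ {−4, ..., 4}, then test f_x and f at those candidates.
  x = -4: f_y(-4, y) = 6*y**2 - 34*y + 16; no integer root y with |y| ≤ 4.
  x = -3: f_y(-3, y) = 6*y**2 - 34*y + 30; no integer root y with |y| ≤ 4.
  x = -2: f_y(-2, y) = 6*y**2 - 34*y + 40; vanishes at y ∈ {4}. (-2, 4): f_x = -16 ≠ 0.
  x = -1: f_y(-1, y) = 6*y**2 - 34*y + 46; no integer root y with |y| ≤ 4.
  x = 0: f_y(0, y) = 6*y**2 - 34*y + 48; vanishes at y ∈ {3}. (0, 3): f_x = 0, f = 0 — SINGULAR.
  x = 1: f_y(1, y) = 6*y**2 - 34*y + 46; no integer root y with |y| ≤ 4.
  x = 2: f_y(2, y) = 6*y**2 - 34*y + 40; vanishes at y ∈ {4}. (2, 4): f_x = -32 ≠ 0.
  x = 3: f_y(3, y) = 6*y**2 - 34*y + 30; no integer root y with |y| ≤ 4.
  x = 4: f_y(4, y) = 6*y**2 - 34*y + 16; no integer root y with |y| ≤ 4.
Only singular point on the grid: (0, 3).
Classify: substitute x = 0 + u, y = 3 + v and expand: f = -2*u**3 - 2*u**2*v + 2*v**3 + v**2.
No constant or linear terms (consistent with a singular point). Quadratic part: v**2. Cubic part: -2*u**3 - 2*u**2*v + 2*v**3.
The quadratic part v**2 is a perfect square, so there is a single (double) tangent line v = 0, i.e. y = 3. Restricting the cubic part to that line (v = 0) leaves -2*u**3 ≠ 0, so f is not divisible by v and the branch is v² ≈ 2*u**3 to lowest order — this is a cusp.
Classification: cusp.


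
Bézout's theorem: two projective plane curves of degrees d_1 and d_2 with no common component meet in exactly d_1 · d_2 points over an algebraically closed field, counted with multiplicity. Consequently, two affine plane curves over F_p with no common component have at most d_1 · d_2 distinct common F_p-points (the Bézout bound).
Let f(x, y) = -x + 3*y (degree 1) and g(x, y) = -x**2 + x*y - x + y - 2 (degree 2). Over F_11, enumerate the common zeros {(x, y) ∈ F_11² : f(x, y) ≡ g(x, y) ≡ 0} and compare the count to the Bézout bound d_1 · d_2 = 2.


Common zeros: {(5, 9)}; count = 1; Bézout bound = 2.

deg(f) = 1, deg(g) = 2, so Bézout bound = 2.
Scan x ∈ F_11. For each x, list the y ∈ F_11 with f(x, y) ≡ 0 and those with g(x, y) ≡ 0 (mod 11); the common zeros in that column are the intersection.
  x = 0: f ≡ 0 at y ∈ {0}; g ≡ 0 at y ∈ {2}; common: ∅.
  x = 1: f ≡ 0 at y ∈ {4}; g ≡ 0 at y ∈ {2}; common: ∅.
  x = 2: f ≡ 0 at y ∈ {8}; g ≡ 0 at y ∈ {10}; common: ∅.
  x = 3: f ≡ 0 at y ∈ {1}; g ≡ 0 at y ∈ {9}; common: ∅.
  x = 4: f ≡ 0 at y ∈ {5}; g ≡ 0 at y ∈ {0}; common: ∅.
  x = 5: f ≡ 0 at y ∈ {9}; g ≡ 0 at y ∈ {9}; common: {9}.
  x = 6: f ≡ 0 at y ∈ {2}; g ≡ 0 at y ∈ {0}; common: ∅.
  x = 7: f ≡ 0 at y ∈ {6}; g ≡ 0 at y ∈ {10}; common: ∅.
  x = 8: f ≡ 0 at y ∈ {10}; g ≡ 0 at y ∈ {7}; common: ∅.
  x = 9: f ≡ 0 at y ∈ {3}; g ≡ 0 at y ∈ {7}; common: ∅.
  x = 10: f ≡ 0 at y ∈ {7}; g ≡ 0 at y ∈ ∅; common: ∅.
Collecting: common zeros = {(5, 9)}, so the count is 1.
Comparison with the Bézout bound: 1 ≤ 2 = deg(f)·deg(g), as expected for curves with no common component (the affine F_11-count falls short of the bound because intersections may lie at infinity, over extension fields, or carry multiplicity).


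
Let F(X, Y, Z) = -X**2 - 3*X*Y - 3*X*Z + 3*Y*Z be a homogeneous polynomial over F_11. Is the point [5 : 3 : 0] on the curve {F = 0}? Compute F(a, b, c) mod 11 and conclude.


F(5,3,0) ≡ 7 (mod 11); P is NOT on the curve.

Evaluate F(5, 3, 0) term-by-term (mod 11).
  -X**2 ↦ -1·25·1·1 = -25
  -3*X*Y ↦ -3·5·3·1 = -45
  -3*X*Z ↦ -3·5·1·0 = 0
  3*Y*Z ↦ 3·1·3·0 = 0
Sum: F(5, 3, 0) = (-25) + (-45) + (0) + (0) = -70.
Reducing mod 11: -70 ≡ 7 (mod 11).
Since F(a, b, c) ≡ 7 ≠ 0 (mod 11), P does NOT lie on the curve.


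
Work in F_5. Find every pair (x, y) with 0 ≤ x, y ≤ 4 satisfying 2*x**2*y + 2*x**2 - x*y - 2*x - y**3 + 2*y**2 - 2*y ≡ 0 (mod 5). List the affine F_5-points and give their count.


Affine F_5-points: {(0, 0), (0, 3), (0, 4), (1, 0), (1, 1)}; count = 5.

For each of the 25 pairs (x, y) ∈ F_5², evaluate f(x, y) mod 5. Record the zeros.
  x = 0: [0↦0, 1↦4, 2↦1, 3↦0, 4↦0]  zeros at y ∈ {0, 3, 4}
  x = 1: [0↦0, 1↦0, 2↦3, 3↦3, 4↦4]  zeros at y ∈ {0, 1}
  x = 2: [0↦4, 1↦4, 2↦2, 3↦2, 4↦3]  zeros at y ∈ ∅
  x = 3: [0↦2, 1↦1, 2↦3, 3↦2, 4↦2]  zeros at y ∈ ∅
  x = 4: [0↦4, 1↦1, 2↦1, 3↦3, 4↦1]  zeros at y ∈ ∅
Collecting zeros: affine points = {(0, 0), (0, 3), (0, 4), (1, 0), (1, 1)}.
Total count |C(F_5)_aff| = 5.


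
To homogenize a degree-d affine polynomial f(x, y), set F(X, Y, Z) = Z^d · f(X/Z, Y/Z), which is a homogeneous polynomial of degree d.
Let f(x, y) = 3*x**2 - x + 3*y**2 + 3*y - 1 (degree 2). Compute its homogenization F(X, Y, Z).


F(X, Y, Z) = 3*X**2 - X*Z + 3*Y**2 + 3*Y*Z - Z**2

deg(f) = 2.
Substitute x = X/Z, y = Y/Z into f, then multiply by Z^2.
  monomial 3·x^2·y^0 ↦ 3·X^2·Y^0·Z^0.
  monomial -1·x^1·y^0 ↦ -1·X^1·Y^0·Z^1.
  monomial 3·x^0·y^2 ↦ 3·X^0·Y^2·Z^0.
  monomial 3·x^0·y^1 ↦ 3·X^0·Y^1·Z^1.
  monomial -1·x^0·y^0 ↦ -1·X^0·Y^0·Z^2.
Collecting: F(X, Y, Z) = 3*X**2 - X*Z + 3*Y**2 + 3*Y*Z - Z**2.


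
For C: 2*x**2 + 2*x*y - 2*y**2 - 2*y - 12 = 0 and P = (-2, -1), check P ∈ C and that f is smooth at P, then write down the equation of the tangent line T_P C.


Tangent line at P: -10*x - 2*y - 22 = 0.

Step 1: f(-2, -1) = 0, so P lies on C.
Step 2: partial derivatives
  f_x(x, y) = 4*x + 2*y, f_y(x, y) = 2*x - 4*y - 2.
  f_x(P) = -10, f_y(P) = -2 (gradient nonzero, so P is smooth).
Step 3: tangent line at P: -10·(x − -2) + -2·(y − -1) = 0.
Expanding: -10*x - 2*y - 22 = 0.


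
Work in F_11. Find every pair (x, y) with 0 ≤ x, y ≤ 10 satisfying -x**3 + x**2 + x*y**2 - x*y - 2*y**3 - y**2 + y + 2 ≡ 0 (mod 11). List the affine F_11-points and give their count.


Affine F_11-points: {(0, 1), (0, 7), (0, 8), (1, 1), (4, 8), (5, 7), (5, 10), (6, 9), (7, 7), (8, 8), (10, 5)}; count = 11.

For each of the 121 pairs (x, y) ∈ F_11², evaluate f(x, y) mod 11. Record the zeros.
  x = 0: [0↦2, 1↦0, 2↦6, 3↦8, 4↦5, 5↦7, 6↦2, 7↦0, 8↦0, 9↦1, 10↦2]  zeros at y ∈ {1, 7, 8}
  x = 1: [0↦2, 1↦0, 2↦8, 3↦3, 4↦6, 5↦5, 6↦10, 7↦9, 8↦1, 9↦7, 10↦4]  zeros at y ∈ {1}
  x = 2: [0↦9, 1↦7, 2↦6, 3↦5, 4↦3, 5↦10, 6↦3, 7↦3, 8↦9, 9↦9, 10↦2]  zeros at y ∈ ∅
  x = 3: [0↦6, 1↦4, 2↦5, 3↦8, 4↦1, 5↦5, 6↦8, 7↦9, 8↦7, 9↦1, 10↦1]  zeros at y ∈ ∅
  x = 4: [0↦9, 1↦7, 2↦10, 3↦6, 4↦5, 5↦6, 6↦8, 7↦10, 8↦0, 9↦10, 10↦6]  zeros at y ∈ {8}
  x = 5: [0↦1, 1↦10, 2↦4, 3↦4, 4↦9, 5↦7, 6↦8, 7↦0, 8↦4, 9↦8, 10↦0]  zeros at y ∈ {7, 10}
  x = 6: [0↦9, 1↦7, 2↦3, 3↦7, 4↦7, 5↦2, 6↦2, 7↦6, 8↦2, 9↦0, 10↦10]  zeros at y ∈ {9}
  x = 7: [0↦5, 1↦3, 2↦1, 3↦9, 4↦4, 5↦7, 6↦6, 7↦0, 8↦10, 9↦2, 10↦8]  zeros at y ∈ {7}
  x = 8: [0↦5, 1↦3, 2↦3, 3↦4, 4↦5, 5↦5, 6↦3, 7↦9, 8↦0, 9↦8, 10↦10]  zeros at y ∈ {8}
  x = 9: [0↦3, 1↦1, 2↦3, 3↦8, 4↦4, 5↦1, 6↦9, 7↦5, 8↦10, 9↦1, 10↦10]  zeros at y ∈ ∅
  x = 10: [0↦4, 1↦2, 2↦6, 3↦4, 4↦6, 5↦0, 6↦7, 7↦4, 8↦1, 9↦8, 10↦2]  zeros at y ∈ {5}
Collecting zeros: affine points = {(0, 1), (0, 7), (0, 8), (1, 1), (4, 8), (5, 7), (5, 10), (6, 9), (7, 7), (8, 8), (10, 5)}.
Total count |C(F_11)_aff| = 11.


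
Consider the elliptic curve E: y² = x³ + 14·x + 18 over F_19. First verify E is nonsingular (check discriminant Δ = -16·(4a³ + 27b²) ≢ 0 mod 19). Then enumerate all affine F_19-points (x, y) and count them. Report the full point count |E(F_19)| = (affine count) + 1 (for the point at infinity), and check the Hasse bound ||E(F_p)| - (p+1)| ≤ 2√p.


Affine points = {(2, 4), (2, 15), (3, 7), (3, 12), (4, 9), (4, 10), (5, 2), (5, 17), (16, 5), (16, 14), (17, 1), (17, 18)}; affine count = 12; |E(F_19)| = 13.

Discriminant check: Δ ∝ 4a³ + 27b² = 4·14³ + 27·18² = 4·2744 + 27·324 ≡ 2 (mod 19). Nonzero ⇒ E is nonsingular.
For each x ∈ F_19, compute rhs = x³ + 14·x + 18 mod 19, then count y ∈ F_19 with y² ≡ rhs.
  x = 0: rhs = 18, matching y values: none (0 points).
  x = 1: rhs = 14, matching y values: none (0 points).
  x = 2: rhs = 16, matching y values: 4, 15 (2 points).
  x = 3: rhs = 11, matching y values: 7, 12 (2 points).
  x = 4: rhs = 5, matching y values: 9, 10 (2 points).
  x = 5: rhs = 4, matching y values: 2, 17 (2 points).
  x = 6: rhs = 14, matching y values: none (0 points).
  x = 7: rhs = 3, matching y values: none (0 points).
  x = 8: rhs = 15, matching y values: none (0 points).
  x = 9: rhs = 18, matching y values: none (0 points).
  x = 10: rhs = 18, matching y values: none (0 points).
  x = 11: rhs = 2, matching y values: none (0 points).
  x = 12: rhs = 14, matching y values: none (0 points).
  x = 13: rhs = 3, matching y values: none (0 points).
  x = 14: rhs = 13, matching y values: none (0 points).
  x = 15: rhs = 12, matching y values: none (0 points).
  x = 16: rhs = 6, matching y values: 5, 14 (2 points).
  x = 17: rhs = 1, matching y values: 1, 18 (2 points).
  x = 18: rhs = 3, matching y values: none (0 points).
Total affine count: 12.
Full point count |E(F_19)| = 12 + 1 = 13.
Hasse bound: |13 − (19+1)| = |-7| = 7 ≤ 2√19 ≈ 8.7178 ✓.


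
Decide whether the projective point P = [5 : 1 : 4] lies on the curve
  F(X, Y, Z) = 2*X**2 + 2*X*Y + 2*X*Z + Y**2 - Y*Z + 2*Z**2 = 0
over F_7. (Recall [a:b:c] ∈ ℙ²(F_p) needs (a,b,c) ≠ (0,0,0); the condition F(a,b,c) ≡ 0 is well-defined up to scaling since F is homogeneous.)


F(5,1,4) ≡ 3 (mod 7); P is NOT on the curve.

Evaluate F(5, 1, 4) term-by-term (mod 7).
  2*X**2 ↦ 2·25·1·1 = 50
  2*X*Y ↦ 2·5·1·1 = 10
  2*X*Z ↦ 2·5·1·4 = 40
  Y**2 ↦ 1·1·1·1 = 1
  -Y*Z ↦ -1·1·1·4 = -4
  2*Z**2 ↦ 2·1·1·16 = 32
Sum: F(5, 1, 4) = (50) + (10) + (40) + (1) + (-4) + (32) = 129.
Reducing mod 7: 129 ≡ 3 (mod 7).
Since F(a, b, c) ≡ 3 ≠ 0 (mod 7), P does NOT lie on the curve.


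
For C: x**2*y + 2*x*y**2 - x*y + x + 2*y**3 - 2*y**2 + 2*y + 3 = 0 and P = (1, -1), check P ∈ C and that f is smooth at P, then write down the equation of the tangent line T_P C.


Tangent line at P: 2*x + 8*y + 6 = 0.

Step 1: f(1, -1) = 0, so P lies on C.
Step 2: partial derivatives
  f_x(x, y) = 2*x*y + 2*y**2 - y + 1, f_y(x, y) = x**2 + 4*x*y - x + 6*y**2 - 4*y + 2.
  f_x(P) = 2, f_y(P) = 8 (gradient nonzero, so P is smooth).
Step 3: tangent line at P: 2·(x − 1) + 8·(y − -1) = 0.
Expanding: 2*x + 8*y + 6 = 0.


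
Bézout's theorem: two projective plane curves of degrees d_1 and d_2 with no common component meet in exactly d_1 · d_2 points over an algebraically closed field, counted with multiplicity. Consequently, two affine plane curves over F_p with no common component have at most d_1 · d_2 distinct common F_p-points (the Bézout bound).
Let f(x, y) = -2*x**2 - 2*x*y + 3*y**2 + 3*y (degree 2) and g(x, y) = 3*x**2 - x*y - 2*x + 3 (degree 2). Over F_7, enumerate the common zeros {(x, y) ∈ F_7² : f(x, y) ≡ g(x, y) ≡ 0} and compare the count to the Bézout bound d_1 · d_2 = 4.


Common zeros: ∅; count = 0; Bézout bound = 4.

deg(f) = 2, deg(g) = 2, so Bézout bound = 4.
Scan x ∈ F_7. For each x, list the y ∈ F_7 with f(x, y) ≡ 0 and those with g(x, y) ≡ 0 (mod 7); the common zeros in that column are the intersection.
  x = 0: f ≡ 0 at y ∈ {0, 6}; g ≡ 0 at y ∈ ∅; common: ∅.
  x = 1: f ≡ 0 at y ∈ {3, 6}; g ≡ 0 at y ∈ {4}; common: ∅.
  x = 2: f ≡ 0 at y ∈ ∅; g ≡ 0 at y ∈ {2}; common: ∅.
  x = 3: f ≡ 0 at y ∈ {3, 5}; g ≡ 0 at y ∈ {1}; common: ∅.
  x = 4: f ≡ 0 at y ∈ ∅; g ≡ 0 at y ∈ {2}; common: ∅.
  x = 5: f ≡ 0 at y ∈ ∅; g ≡ 0 at y ∈ {1}; common: ∅.
  x = 6: f ≡ 0 at y ∈ {5}; g ≡ 0 at y ∈ {6}; common: ∅.
Collecting: common zeros = ∅, so the count is 0.
Comparison with the Bézout bound: 0 ≤ 4 = deg(f)·deg(g), as expected for curves with no common component (the affine F_7-count falls short of the bound because intersections may lie at infinity, over extension fields, or carry multiplicity).


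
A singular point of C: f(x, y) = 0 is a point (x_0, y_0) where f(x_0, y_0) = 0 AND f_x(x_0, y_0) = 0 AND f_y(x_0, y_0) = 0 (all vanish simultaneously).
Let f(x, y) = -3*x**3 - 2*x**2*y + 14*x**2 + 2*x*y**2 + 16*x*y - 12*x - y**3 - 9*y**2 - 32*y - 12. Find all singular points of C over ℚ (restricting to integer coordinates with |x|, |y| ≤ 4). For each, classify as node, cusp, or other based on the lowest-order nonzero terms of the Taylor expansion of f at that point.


Singular points: {(2, -2)}; classification: cusp.

Compute partial derivatives:
  f_x = -9*x**2 - 4*x*y + 28*x + 2*y**2 + 16*y - 12.
  f_y = -2*x**2 + 4*x*y + 16*x - 3*y**2 - 18*y - 32.
Scan x_0 ∈ {−4, ..., 4}. For each x_0, f_y(x_0, y) is a polynomial in y; find its integer roots y ∈ {−4, ..., 4}, then test f_x and f at those candidates.
  x = -4: f_y(-4, y) = -3*y**2 - 34*y - 128; no integer root y with |y| ≤ 4.
  x = -3: f_y(-3, y) = -3*y**2 - 30*y - 98; no integer root y with |y| ≤ 4.
  x = -2: f_y(-2, y) = -3*y**2 - 26*y - 72; no integer root y with |y| ≤ 4.
  x = -1: f_y(-1, y) = -3*y**2 - 22*y - 50; no integer root y with |y| ≤ 4.
  x = 0: f_y(0, y) = -3*y**2 - 18*y - 32; no integer root y with |y| ≤ 4.
  x = 1: f_y(1, y) = -3*y**2 - 14*y - 18; no integer root y with |y| ≤ 4.
  x = 2: f_y(2, y) = -3*y**2 - 10*y - 8; vanishes at y ∈ {-2}. (2, -2): f_x = 0, f = 0 — SINGULAR.
  x = 3: f_y(3, y) = -3*y**2 - 6*y - 2; no integer root y with |y| ≤ 4.
  x = 4: f_y(4, y) = -3*y**2 - 2*y; vanishes at y ∈ {0}. (4, 0): f_x = -44 ≠ 0.
Only singular point on the grid: (2, -2).
Classify: substitute x = 2 + u, y = -2 + v and expand: f = -3*u**3 - 2*u**2*v + 2*u*v**2 - v**3 + v**2.
No constant or linear terms (consistent with a singular point). Quadratic part: v**2. Cubic part: -3*u**3 - 2*u**2*v + 2*u*v**2 - v**3.
The quadratic part v**2 is a perfect square, so there is a single (double) tangent line v = 0, i.e. y = -2. Restricting the cubic part to that line (v = 0) leaves -3*u**3 ≠ 0, so f is not divisible by v and the branch is v² ≈ 3*u**3 to lowest order — this is a cusp.
Classification: cusp.


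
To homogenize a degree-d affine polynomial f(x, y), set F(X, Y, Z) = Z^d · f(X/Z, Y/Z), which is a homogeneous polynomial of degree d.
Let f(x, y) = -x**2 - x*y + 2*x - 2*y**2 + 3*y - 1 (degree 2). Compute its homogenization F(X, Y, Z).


F(X, Y, Z) = -X**2 - X*Y + 2*X*Z - 2*Y**2 + 3*Y*Z - Z**2

deg(f) = 2.
Substitute x = X/Z, y = Y/Z into f, then multiply by Z^2.
  monomial -1·x^2·y^0 ↦ -1·X^2·Y^0·Z^0.
  monomial -1·x^1·y^1 ↦ -1·X^1·Y^1·Z^0.
  monomial 2·x^1·y^0 ↦ 2·X^1·Y^0·Z^1.
  monomial -2·x^0·y^2 ↦ -2·X^0·Y^2·Z^0.
  monomial 3·x^0·y^1 ↦ 3·X^0·Y^1·Z^1.
  monomial -1·x^0·y^0 ↦ -1·X^0·Y^0·Z^2.
Collecting: F(X, Y, Z) = -X**2 - X*Y + 2*X*Z - 2*Y**2 + 3*Y*Z - Z**2.


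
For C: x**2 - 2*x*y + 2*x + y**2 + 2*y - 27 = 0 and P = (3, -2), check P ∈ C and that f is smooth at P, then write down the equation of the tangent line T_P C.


Tangent line at P: 12*x - 8*y - 52 = 0.

Step 1: f(3, -2) = 0, so P lies on C.
Step 2: partial derivatives
  f_x(x, y) = 2*x - 2*y + 2, f_y(x, y) = -2*x + 2*y + 2.
  f_x(P) = 12, f_y(P) = -8 (gradient nonzero, so P is smooth).
Step 3: tangent line at P: 12·(x − 3) + -8·(y − -2) = 0.
Expanding: 12*x - 8*y - 52 = 0.


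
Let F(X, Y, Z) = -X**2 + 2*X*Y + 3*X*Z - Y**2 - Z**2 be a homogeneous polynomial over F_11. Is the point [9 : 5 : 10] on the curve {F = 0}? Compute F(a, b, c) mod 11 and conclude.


F(9,5,10) ≡ 0 (mod 11); P is on the curve.

Evaluate F(9, 5, 10) term-by-term (mod 11).
  -X**2 ↦ -1·81·1·1 = -81
  2*X*Y ↦ 2·9·5·1 = 90
  3*X*Z ↦ 3·9·1·10 = 270
  -Y**2 ↦ -1·1·25·1 = -25
  -Z**2 ↦ -1·1·1·100 = -100
Sum: F(9, 5, 10) = (-81) + (90) + (270) + (-25) + (-100) = 154.
Reducing mod 11: 154 ≡ 0 (mod 11).
Since F(a, b, c) ≡ 0 (mod 11), P lies on the curve.


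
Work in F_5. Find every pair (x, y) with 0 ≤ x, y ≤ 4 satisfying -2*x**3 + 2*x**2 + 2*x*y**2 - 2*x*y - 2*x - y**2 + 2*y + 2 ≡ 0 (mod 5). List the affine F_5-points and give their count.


Affine F_5-points: {(1, 0), (2, 0), (2, 4), (3, 0)}; count = 4.

For each of the 25 pairs (x, y) ∈ F_5², evaluate f(x, y) mod 5. Record the zeros.
  x = 0: [0↦2, 1↦3, 2↦2, 3↦4, 4↦4]  zeros at y ∈ ∅
  x = 1: [0↦0, 1↦1, 2↦4, 3↦4, 4↦1]  zeros at y ∈ {0}
  x = 2: [0↦0, 1↦1, 2↦3, 3↦1, 4↦0]  zeros at y ∈ {0, 4}
  x = 3: [0↦0, 1↦1, 2↦2, 3↦3, 4↦4]  zeros at y ∈ {0}
  x = 4: [0↦3, 1↦4, 2↦4, 3↦3, 4↦1]  zeros at y ∈ ∅
Collecting zeros: affine points = {(1, 0), (2, 0), (2, 4), (3, 0)}.
Total count |C(F_5)_aff| = 4.


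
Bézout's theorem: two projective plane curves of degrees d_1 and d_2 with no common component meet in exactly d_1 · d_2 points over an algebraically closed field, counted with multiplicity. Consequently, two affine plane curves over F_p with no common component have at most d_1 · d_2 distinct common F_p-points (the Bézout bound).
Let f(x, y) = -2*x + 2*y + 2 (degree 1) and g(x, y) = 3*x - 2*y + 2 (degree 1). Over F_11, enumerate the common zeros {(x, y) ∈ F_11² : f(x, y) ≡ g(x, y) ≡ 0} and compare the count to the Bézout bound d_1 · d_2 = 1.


Common zeros: {(7, 6)}; count = 1; Bézout bound = 1.

deg(f) = 1, deg(g) = 1, so Bézout bound = 1.
Scan x ∈ F_11. For each x, list the y ∈ F_11 with f(x, y) ≡ 0 and those with g(x, y) ≡ 0 (mod 11); the common zeros in that column are the intersection.
  x = 0: f ≡ 0 at y ∈ {10}; g ≡ 0 at y ∈ {1}; common: ∅.
  x = 1: f ≡ 0 at y ∈ {0}; g ≡ 0 at y ∈ {8}; common: ∅.
  x = 2: f ≡ 0 at y ∈ {1}; g ≡ 0 at y ∈ {4}; common: ∅.
  x = 3: f ≡ 0 at y ∈ {2}; g ≡ 0 at y ∈ {0}; common: ∅.
  x = 4: f ≡ 0 at y ∈ {3}; g ≡ 0 at y ∈ {7}; common: ∅.
  x = 5: f ≡ 0 at y ∈ {4}; g ≡ 0 at y ∈ {3}; common: ∅.
  x = 6: f ≡ 0 at y ∈ {5}; g ≡ 0 at y ∈ {10}; common: ∅.
  x = 7: f ≡ 0 at y ∈ {6}; g ≡ 0 at y ∈ {6}; common: {6}.
  x = 8: f ≡ 0 at y ∈ {7}; g ≡ 0 at y ∈ {2}; common: ∅.
  x = 9: f ≡ 0 at y ∈ {8}; g ≡ 0 at y ∈ {9}; common: ∅.
  x = 10: f ≡ 0 at y ∈ {9}; g ≡ 0 at y ∈ {5}; common: ∅.
Collecting: common zeros = {(7, 6)}, so the count is 1.
Comparison with the Bézout bound: 1 ≤ 1 = deg(f)·deg(g), as expected for curves with no common component (the bound is attained).


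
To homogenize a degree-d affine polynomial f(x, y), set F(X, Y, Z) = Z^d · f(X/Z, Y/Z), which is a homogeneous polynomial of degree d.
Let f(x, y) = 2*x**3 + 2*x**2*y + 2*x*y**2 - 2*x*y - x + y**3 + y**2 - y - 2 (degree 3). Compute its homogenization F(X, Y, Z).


F(X, Y, Z) = 2*X**3 + 2*X**2*Y + 2*X*Y**2 - 2*X*Y*Z - X*Z**2 + Y**3 + Y**2*Z - Y*Z**2 - 2*Z**3

deg(f) = 3.
Substitute x = X/Z, y = Y/Z into f, then multiply by Z^3.
  monomial 2·x^3·y^0 ↦ 2·X^3·Y^0·Z^0.
  monomial 2·x^2·y^1 ↦ 2·X^2·Y^1·Z^0.
  monomial 2·x^1·y^2 ↦ 2·X^1·Y^2·Z^0.
  monomial -2·x^1·y^1 ↦ -2·X^1·Y^1·Z^1.
  monomial -1·x^1·y^0 ↦ -1·X^1·Y^0·Z^2.
  monomial 1·x^0·y^3 ↦ 1·X^0·Y^3·Z^0.
  monomial 1·x^0·y^2 ↦ 1·X^0·Y^2·Z^1.
  monomial -1·x^0·y^1 ↦ -1·X^0·Y^1·Z^2.
  monomial -2·x^0·y^0 ↦ -2·X^0·Y^0·Z^3.
Collecting: F(X, Y, Z) = 2*X**3 + 2*X**2*Y + 2*X*Y**2 - 2*X*Y*Z - X*Z**2 + Y**3 + Y**2*Z - Y*Z**2 - 2*Z**3.


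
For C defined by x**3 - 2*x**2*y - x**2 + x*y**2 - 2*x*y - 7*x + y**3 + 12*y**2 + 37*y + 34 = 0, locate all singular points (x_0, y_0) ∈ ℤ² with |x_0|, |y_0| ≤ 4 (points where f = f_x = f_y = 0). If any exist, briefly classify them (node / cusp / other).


Singular points: {(-2, -3)}; classification: node.

Compute partial derivatives:
  f_x = 3*x**2 - 4*x*y - 2*x + y**2 - 2*y - 7.
  f_y = -2*x**2 + 2*x*y - 2*x + 3*y**2 + 24*y + 37.
Scan x_0 ∈ {−4, ..., 4}. For each x_0, f_y(x_0, y) is a polynomial in y; find its integer roots y ∈ {−4, ..., 4}, then test f_x and f at those candidates.
  x = -4: f_y(-4, y) = 3*y**2 + 16*y + 13; vanishes at y ∈ {-1}. (-4, -1): f_x = 36 ≠ 0.
  x = -3: f_y(-3, y) = 3*y**2 + 18*y + 25; no integer root y with |y| ≤ 4.
  x = -2: f_y(-2, y) = 3*y**2 + 20*y + 33; vanishes at y ∈ {-3}. (-2, -3): f_x = 0, f = 0 — SINGULAR.
  x = -1: f_y(-1, y) = 3*y**2 + 22*y + 37; no integer root y with |y| ≤ 4.
  x = 0: f_y(0, y) = 3*y**2 + 24*y + 37; no integer root y with |y| ≤ 4.
  x = 1: f_y(1, y) = 3*y**2 + 26*y + 33; no integer root y with |y| ≤ 4.
  x = 2: f_y(2, y) = 3*y**2 + 28*y + 25; vanishes at y ∈ {-1}. (2, -1): f_x = 12 ≠ 0.
  x = 3: f_y(3, y) = 3*y**2 + 30*y + 13; no integer root y with |y| ≤ 4.
  x = 4: f_y(4, y) = 3*y**2 + 32*y - 3; no integer root y with |y| ≤ 4.
Only singular point on the grid: (-2, -3).
Classify: substitute x = -2 + u, y = -3 + v and expand: f = u**3 - 2*u**2*v - u**2 + u*v**2 + v**3 + v**2.
No constant or linear terms (consistent with a singular point). Quadratic part: -u**2 + v**2. Cubic part: u**3 - 2*u**2*v + u*v**2 + v**3.
The quadratic part v**2 - u**2 = (v − u)(v + u) splits into two distinct linear factors, so there are two distinct tangent lines y − -3 = ±(x − -2) — this is a node (ordinary double point).
Classification: node.


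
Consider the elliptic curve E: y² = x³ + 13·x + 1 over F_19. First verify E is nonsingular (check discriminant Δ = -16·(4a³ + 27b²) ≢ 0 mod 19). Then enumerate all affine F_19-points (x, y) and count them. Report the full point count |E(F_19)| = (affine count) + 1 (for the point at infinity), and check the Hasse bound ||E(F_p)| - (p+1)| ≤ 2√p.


Affine points = {(0, 1), (0, 18), (2, 4), (2, 15), (5, 1), (5, 18), (7, 6), (7, 13), (8, 3), (8, 16), (9, 7), (9, 12), (12, 2), (12, 17), (13, 7), (13, 12), (14, 1), (14, 18), (16, 7), (16, 12), (17, 9), (17, 10), (18, 5), (18, 14)}; affine count = 24; |E(F_19)| = 25.

Discriminant check: Δ ∝ 4a³ + 27b² = 4·13³ + 27·1² = 4·2197 + 27·1 ≡ 18 (mod 19). Nonzero ⇒ E is nonsingular.
For each x ∈ F_19, compute rhs = x³ + 13·x + 1 mod 19, then count y ∈ F_19 with y² ≡ rhs.
  x = 0: rhs = 1, matching y values: 1, 18 (2 points).
  x = 1: rhs = 15, matching y values: none (0 points).
  x = 2: rhs = 16, matching y values: 4, 15 (2 points).
  x = 3: rhs = 10, matching y values: none (0 points).
  x = 4: rhs = 3, matching y values: none (0 points).
  x = 5: rhs = 1, matching y values: 1, 18 (2 points).
  x = 6: rhs = 10, matching y values: none (0 points).
  x = 7: rhs = 17, matching y values: 6, 13 (2 points).
  x = 8: rhs = 9, matching y values: 3, 16 (2 points).
  x = 9: rhs = 11, matching y values: 7, 12 (2 points).
  x = 10: rhs = 10, matching y values: none (0 points).
  x = 11: rhs = 12, matching y values: none (0 points).
  x = 12: rhs = 4, matching y values: 2, 17 (2 points).
  x = 13: rhs = 11, matching y values: 7, 12 (2 points).
  x = 14: rhs = 1, matching y values: 1, 18 (2 points).
  x = 15: rhs = 18, matching y values: none (0 points).
  x = 16: rhs = 11, matching y values: 7, 12 (2 points).
  x = 17: rhs = 5, matching y values: 9, 10 (2 points).
  x = 18: rhs = 6, matching y values: 5, 14 (2 points).
Total affine count: 24.
Full point count |E(F_19)| = 24 + 1 = 25.
Hasse bound: |25 − (19+1)| = |5| = 5 ≤ 2√19 ≈ 8.7178 ✓.


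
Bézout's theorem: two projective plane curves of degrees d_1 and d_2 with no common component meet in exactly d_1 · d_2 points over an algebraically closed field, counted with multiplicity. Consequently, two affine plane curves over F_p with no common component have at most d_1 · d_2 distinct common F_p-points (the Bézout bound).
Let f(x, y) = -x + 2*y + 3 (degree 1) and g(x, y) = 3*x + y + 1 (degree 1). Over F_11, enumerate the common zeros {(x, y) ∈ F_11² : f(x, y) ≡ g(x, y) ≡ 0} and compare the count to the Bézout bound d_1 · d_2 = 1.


Common zeros: {(8, 8)}; count = 1; Bézout bound = 1.

deg(f) = 1, deg(g) = 1, so Bézout bound = 1.
Scan x ∈ F_11. For each x, list the y ∈ F_11 with f(x, y) ≡ 0 and those with g(x, y) ≡ 0 (mod 11); the common zeros in that column are the intersection.
  x = 0: f ≡ 0 at y ∈ {4}; g ≡ 0 at y ∈ {10}; common: ∅.
  x = 1: f ≡ 0 at y ∈ {10}; g ≡ 0 at y ∈ {7}; common: ∅.
  x = 2: f ≡ 0 at y ∈ {5}; g ≡ 0 at y ∈ {4}; common: ∅.
  x = 3: f ≡ 0 at y ∈ {0}; g ≡ 0 at y ∈ {1}; common: ∅.
  x = 4: f ≡ 0 at y ∈ {6}; g ≡ 0 at y ∈ {9}; common: ∅.
  x = 5: f ≡ 0 at y ∈ {1}; g ≡ 0 at y ∈ {6}; common: ∅.
  x = 6: f ≡ 0 at y ∈ {7}; g ≡ 0 at y ∈ {3}; common: ∅.
  x = 7: f ≡ 0 at y ∈ {2}; g ≡ 0 at y ∈ {0}; common: ∅.
  x = 8: f ≡ 0 at y ∈ {8}; g ≡ 0 at y ∈ {8}; common: {8}.
  x = 9: f ≡ 0 at y ∈ {3}; g ≡ 0 at y ∈ {5}; common: ∅.
  x = 10: f ≡ 0 at y ∈ {9}; g ≡ 0 at y ∈ {2}; common: ∅.
Collecting: common zeros = {(8, 8)}, so the count is 1.
Comparison with the Bézout bound: 1 ≤ 1 = deg(f)·deg(g), as expected for curves with no common component (the bound is attained).


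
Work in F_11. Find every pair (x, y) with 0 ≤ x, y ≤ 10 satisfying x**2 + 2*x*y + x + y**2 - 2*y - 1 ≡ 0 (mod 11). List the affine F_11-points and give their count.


Affine F_11-points: {(3, 0), (3, 7), (4, 7), (4, 9), (5, 4), (5, 10), (7, 0), (7, 10), (8, 4), (10, 6), (10, 9)}; count = 11.

For each of the 121 pairs (x, y) ∈ F_11², evaluate f(x, y) mod 11. Record the zeros.
  x = 0: [0↦10, 1↦9, 2↦10, 3↦2, 4↦7, 5↦3, 6↦1, 7↦1, 8↦3, 9↦7, 10↦2]  zeros at y ∈ ∅
  x = 1: [0↦1, 1↦2, 2↦5, 3↦10, 4↦6, 5↦4, 6↦4, 7↦6, 8↦10, 9↦5, 10↦2]  zeros at y ∈ ∅
  x = 2: [0↦5, 1↦8, 2↦2, 3↦9, 4↦7, 5↦7, 6↦9, 7↦2, 8↦8, 9↦5, 10↦4]  zeros at y ∈ ∅
  x = 3: [0↦0, 1↦5, 2↦1, 3↦10, 4↦10, 5↦1, 6↦5, 7↦0, 8↦8, 9↦7, 10↦8]  zeros at y ∈ {0, 7}
  x = 4: [0↦8, 1↦4, 2↦2, 3↦2, 4↦4, 5↦8, 6↦3, 7↦0, 8↦10, 9↦0, 10↦3]  zeros at y ∈ {7, 9}
  x = 5: [0↦7, 1↦5, 2↦5, 3↦7, 4↦0, 5↦6, 6↦3, 7↦2, 8↦3, 9↦6, 10↦0]  zeros at y ∈ {4, 10}
  x = 6: [0↦8, 1↦8, 2↦10, 3↦3, 4↦9, 5↦6, 6↦5, 7↦6, 8↦9, 9↦3, 10↦10]  zeros at y ∈ ∅
  x = 7: [0↦0, 1↦2, 2↦6, 3↦1, 4↦9, 5↦8, 6↦9, 7↦1, 8↦6, 9↦2, 10↦0]  zeros at y ∈ {0, 10}
  x = 8: [0↦5, 1↦9, 2↦4, 3↦1, 4↦0, 5↦1, 6↦4, 7↦9, 8↦5, 9↦3, 10↦3]  zeros at y ∈ {4}
  x = 9: [0↦1, 1↦7, 2↦4, 3↦3, 4↦4, 5↦7, 6↦1, 7↦8, 8↦6, 9↦6, 10↦8]  zeros at y ∈ ∅
  x = 10: [0↦10, 1↦7, 2↦6, 3↦7, 4↦10, 5↦4, 6↦0, 7↦9, 8↦9, 9↦0, 10↦4]  zeros at y ∈ {6, 9}
Collecting zeros: affine points = {(3, 0), (3, 7), (4, 7), (4, 9), (5, 4), (5, 10), (7, 0), (7, 10), (8, 4), (10, 6), (10, 9)}.
Total count |C(F_11)_aff| = 11.


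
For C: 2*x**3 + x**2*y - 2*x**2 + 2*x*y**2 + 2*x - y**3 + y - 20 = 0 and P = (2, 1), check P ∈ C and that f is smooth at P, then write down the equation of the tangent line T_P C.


Tangent line at P: 24*x + 10*y - 58 = 0.

Step 1: f(2, 1) = 0, so P lies on C.
Step 2: partial derivatives
  f_x(x, y) = 6*x**2 + 2*x*y - 4*x + 2*y**2 + 2, f_y(x, y) = x**2 + 4*x*y - 3*y**2 + 1.
  f_x(P) = 24, f_y(P) = 10 (gradient nonzero, so P is smooth).
Step 3: tangent line at P: 24·(x − 2) + 10·(y − 1) = 0.
Expanding: 24*x + 10*y - 58 = 0.


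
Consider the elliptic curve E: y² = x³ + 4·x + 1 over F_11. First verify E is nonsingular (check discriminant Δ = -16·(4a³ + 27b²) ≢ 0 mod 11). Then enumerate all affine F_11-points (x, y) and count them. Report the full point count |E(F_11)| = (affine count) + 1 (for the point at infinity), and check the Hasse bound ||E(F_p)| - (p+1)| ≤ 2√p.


Affine points = {(0, 1), (0, 10), (4, 2), (4, 9), (5, 5), (5, 6), (7, 3), (7, 8)}; affine count = 8; |E(F_11)| = 9.

Discriminant check: Δ ∝ 4a³ + 27b² = 4·4³ + 27·1² = 4·64 + 27·1 ≡ 8 (mod 11). Nonzero ⇒ E is nonsingular.
For each x ∈ F_11, compute rhs = x³ + 4·x + 1 mod 11, then count y ∈ F_11 with y² ≡ rhs.
  x = 0: rhs = 1, matching y values: 1, 10 (2 points).
  x = 1: rhs = 6, matching y values: none (0 points).
  x = 2: rhs = 6, matching y values: none (0 points).
  x = 3: rhs = 7, matching y values: none (0 points).
  x = 4: rhs = 4, matching y values: 2, 9 (2 points).
  x = 5: rhs = 3, matching y values: 5, 6 (2 points).
  x = 6: rhs = 10, matching y values: none (0 points).
  x = 7: rhs = 9, matching y values: 3, 8 (2 points).
  x = 8: rhs = 6, matching y values: none (0 points).
  x = 9: rhs = 7, matching y values: none (0 points).
  x = 10: rhs = 7, matching y values: none (0 points).
Total affine count: 8.
Full point count |E(F_11)| = 8 + 1 = 9.
Hasse bound: |9 − (11+1)| = |-3| = 3 ≤ 2√11 ≈ 6.6332 ✓.
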